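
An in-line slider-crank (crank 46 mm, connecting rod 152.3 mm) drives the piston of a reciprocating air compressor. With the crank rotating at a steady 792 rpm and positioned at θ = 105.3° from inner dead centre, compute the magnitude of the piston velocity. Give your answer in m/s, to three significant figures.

3.37

ω = 2π·792/60 = 82.94 rad/s
For an in-line slider-crank, x = r cosθ + √(L² − r² sin²θ), so v = −rω sinθ·[1 + r cosθ/√(L² − r² sin²θ)].
With r = 0.046 m, L = 0.1523 m, θ = 105.3°: √(L² − r² sin²θ) = 0.14569 m.
v = −0.046·82.94·0.96456·[1 + 0.046·-0.26387/0.14569] = -3.3733 m/s.
|v| = 3.3733 m/s.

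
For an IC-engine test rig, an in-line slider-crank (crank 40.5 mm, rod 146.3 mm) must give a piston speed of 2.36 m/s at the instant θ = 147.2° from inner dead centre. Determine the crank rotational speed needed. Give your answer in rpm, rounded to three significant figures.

1340

For an in-line slider-crank, |v_piston| = rω|sinθ|·[1 + r cosθ/√(L² − r² sin²θ)].
With r = 0.0405 m, L = 0.1463 m, θ = 147.2°: the bracketed kinematic factor |dx/dθ| = 0.016776 m.
ω = v/|dx/dθ| = 2.36/0.016776 = 140.68 rad/s.
N = 60ω/(2π) = 1343.4 rpm.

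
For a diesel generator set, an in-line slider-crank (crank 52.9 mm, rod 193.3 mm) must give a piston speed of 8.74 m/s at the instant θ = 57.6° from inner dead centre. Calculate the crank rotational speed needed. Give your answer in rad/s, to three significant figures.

For an in-line slider-crank, |v_piston| = rω|sinθ|·[1 + r cosθ/√(L² − r² sin²θ)].
With r = 0.0529 m, L = 0.1933 m, θ = 57.6°: the bracketed kinematic factor |dx/dθ| = 0.051397 m.
ω = v/|dx/dθ| = 8.74/0.051397 = 170.05 rad/s.

170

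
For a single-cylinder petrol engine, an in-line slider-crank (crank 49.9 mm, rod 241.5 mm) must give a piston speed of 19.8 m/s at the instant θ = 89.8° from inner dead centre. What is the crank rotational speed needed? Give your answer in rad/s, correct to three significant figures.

397

For an in-line slider-crank, |v_piston| = rω|sinθ|·[1 + r cosθ/√(L² − r² sin²θ)].
With r = 0.0499 m, L = 0.2415 m, θ = 89.8°: the bracketed kinematic factor |dx/dθ| = 0.049936 m.
ω = v/|dx/dθ| = 19.8/0.049936 = 396.5 rad/s.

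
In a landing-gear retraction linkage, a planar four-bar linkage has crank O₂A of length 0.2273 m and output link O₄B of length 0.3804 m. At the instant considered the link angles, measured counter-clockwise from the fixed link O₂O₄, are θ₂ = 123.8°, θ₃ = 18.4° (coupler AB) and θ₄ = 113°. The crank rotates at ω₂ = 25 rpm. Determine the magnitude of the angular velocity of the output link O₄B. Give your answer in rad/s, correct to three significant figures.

ω₂ = 2.618 rad/s (from 25 rpm).
Differentiating the loop-closure r₂e^{iθ₂}+r₃e^{iθ₃}=r₁+r₄e^{iθ₄} gives r₂ω₂e^{iθ₂}+r₃ω₃e^{iθ₃}=r₄ω₄e^{iθ₄}.
Eliminating the other unknown: ω₄ = r₂ω₂ sin(θ₂−θ₃) / [r₄ sin(θ₄−θ₃)].
Numerator sine = +0.96410; denominator sine = +0.99678.
Result = 0.2273·2.618·(+0.96410) / (0.3804·(+0.99678)) = +1.513 rad/s; magnitude 1.513 rad/s.

1.51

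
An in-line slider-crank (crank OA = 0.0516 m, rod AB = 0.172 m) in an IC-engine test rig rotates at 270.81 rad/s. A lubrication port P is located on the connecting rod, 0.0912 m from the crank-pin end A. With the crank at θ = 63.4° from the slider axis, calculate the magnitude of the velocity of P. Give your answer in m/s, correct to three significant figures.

ω = 270.8 rad/s.  Crank-pin speed |V_A| = rω = 13.974 m/s, perpendicular to OA.
Rod angle: sinφ = −(r/L) sinθ ⇒ φ = -15.560°; ω_rod = −rω cosθ/√(L²−r²sin²θ) = -37.761 rad/s.
V_P = V_A + ω_rod × AP, with AP = 0.0912 m along the rod.
Components: V_Px = −rω sinθ − a·ω_rod·sinφ = -13.419 m/s;  V_Py = rω cosθ + a·ω_rod·cosφ = +2.9393 m/s.
|V_P| = √(V_Px² + V_Py²) = 13.737 m/s.

13.7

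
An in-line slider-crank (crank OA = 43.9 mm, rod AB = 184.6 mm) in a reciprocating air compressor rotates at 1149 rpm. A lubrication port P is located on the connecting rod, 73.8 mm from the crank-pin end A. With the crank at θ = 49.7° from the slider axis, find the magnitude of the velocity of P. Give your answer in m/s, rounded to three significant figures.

4.75

ω = 120.3 rad/s.  Crank-pin speed |V_A| = rω = 5.2822 m/s, perpendicular to OA.
Rod angle: sinφ = −(r/L) sinθ ⇒ φ = -10.450°; ω_rod = −rω cosθ/√(L²−r²sin²θ) = -18.819 rad/s.
V_P = V_A + ω_rod × AP, with AP = 0.0738 m along the rod.
Components: V_Px = −rω sinθ − a·ω_rod·sinφ = -4.2805 m/s;  V_Py = rω cosθ + a·ω_rod·cosφ = +2.0506 m/s.
|V_P| = √(V_Px² + V_Py²) = 4.7463 m/s.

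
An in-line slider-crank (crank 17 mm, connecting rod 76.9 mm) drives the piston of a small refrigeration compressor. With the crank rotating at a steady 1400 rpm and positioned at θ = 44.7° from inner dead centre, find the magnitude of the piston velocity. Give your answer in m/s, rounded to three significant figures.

2.03

ω = 2π·1400/60 = 146.6 rad/s
For an in-line slider-crank, x = r cosθ + √(L² − r² sin²θ), so v = −rω sinθ·[1 + r cosθ/√(L² − r² sin²θ)].
With r = 0.017 m, L = 0.0769 m, θ = 44.7°: √(L² − r² sin²θ) = 0.075965 m.
v = −0.017·146.6·0.70339·[1 + 0.017·0.71080/0.075965] = -2.032 m/s.
|v| = 2.032 m/s.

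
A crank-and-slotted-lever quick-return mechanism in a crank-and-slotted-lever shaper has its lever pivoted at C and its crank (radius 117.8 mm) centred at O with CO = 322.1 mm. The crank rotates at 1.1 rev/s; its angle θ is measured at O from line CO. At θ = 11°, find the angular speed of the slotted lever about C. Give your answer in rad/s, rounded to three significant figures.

ω = 6.912 rad/s (from 1.1 rev/s).
Crank pin A relative to C: A = (d + r cosθ, r sinθ); lever angle φ = atan2(r sinθ, d + r cosθ).
Differentiating tanφ: φ̇ = rω(d cosθ + r)/(d² + r² + 2dr cosθ).
d² + r² + 2dr cosθ = |CA|² = 0.192118 m²;  d cosθ + r = +0.43398 m.
|ω_lever| = |0.1178·6.912·+0.43398| / 0.192118 = 1.8392 rad/s.

1.84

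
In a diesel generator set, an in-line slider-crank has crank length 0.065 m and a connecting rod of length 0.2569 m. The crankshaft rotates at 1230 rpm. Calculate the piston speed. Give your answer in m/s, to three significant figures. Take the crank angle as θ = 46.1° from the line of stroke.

ω = 2π·1230/60 = 128.8 rad/s
For an in-line slider-crank, x = r cosθ + √(L² − r² sin²θ), so v = −rω sinθ·[1 + r cosθ/√(L² − r² sin²θ)].
With r = 0.065 m, L = 0.2569 m, θ = 46.1°: √(L² − r² sin²θ) = 0.25259 m.
v = −0.065·128.8·0.72055·[1 + 0.065·0.69340/0.25259] = -7.1091 m/s.
|v| = 7.1091 m/s.

7.11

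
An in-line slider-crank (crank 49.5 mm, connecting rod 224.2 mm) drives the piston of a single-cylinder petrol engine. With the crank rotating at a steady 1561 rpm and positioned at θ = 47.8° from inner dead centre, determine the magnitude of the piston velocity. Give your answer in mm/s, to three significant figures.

6900

ω = 2π·1561/60 = 163.5 rad/s
For an in-line slider-crank, x = r cosθ + √(L² − r² sin²θ), so v = −rω sinθ·[1 + r cosθ/√(L² − r² sin²θ)].
With r = 0.0495 m, L = 0.2242 m, θ = 47.8°: √(L² − r² sin²θ) = 0.22118 m.
v = −0.0495·163.5·0.74080·[1 + 0.0495·0.67172/0.22118] = -6.8955 m/s.
|v| = 6.8955 m/s = 6895.5 mm/s.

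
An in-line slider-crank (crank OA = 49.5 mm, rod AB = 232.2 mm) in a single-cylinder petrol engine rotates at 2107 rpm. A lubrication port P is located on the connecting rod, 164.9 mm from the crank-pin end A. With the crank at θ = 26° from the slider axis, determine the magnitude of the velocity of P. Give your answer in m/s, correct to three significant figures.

6.14

ω = 220.6 rad/s.  Crank-pin speed |V_A| = rω = 10.922 m/s, perpendicular to OA.
Rod angle: sinφ = −(r/L) sinθ ⇒ φ = -5.362°; ω_rod = −rω cosθ/√(L²−r²sin²θ) = -42.462 rad/s.
V_P = V_A + ω_rod × AP, with AP = 0.1649 m along the rod.
Components: V_Px = −rω sinθ − a·ω_rod·sinφ = -5.4422 m/s;  V_Py = rω cosθ + a·ω_rod·cosφ = +2.8452 m/s.
|V_P| = √(V_Px² + V_Py²) = 6.1411 m/s.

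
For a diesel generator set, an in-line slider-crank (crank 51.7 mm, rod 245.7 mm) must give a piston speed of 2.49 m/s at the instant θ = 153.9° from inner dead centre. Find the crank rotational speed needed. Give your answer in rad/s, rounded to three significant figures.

For an in-line slider-crank, |v_piston| = rω|sinθ|·[1 + r cosθ/√(L² − r² sin²θ)].
With r = 0.0517 m, L = 0.2457 m, θ = 153.9°: the bracketed kinematic factor |dx/dθ| = 0.018428 m.
ω = v/|dx/dθ| = 2.49/0.018428 = 135.12 rad/s.

135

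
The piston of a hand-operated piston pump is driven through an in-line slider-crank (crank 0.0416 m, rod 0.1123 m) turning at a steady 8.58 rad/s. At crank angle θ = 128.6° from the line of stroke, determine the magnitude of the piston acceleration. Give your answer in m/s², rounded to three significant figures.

ω = 8.58 rad/s
x(θ) = r cosθ + √(L² − r² sin²θ); with ω constant, a = ω²·d²x/dθ².
d²x/dθ² = −r cosθ − r²(cos2θ)/√u − r⁴ sin²2θ/(4u^{3/2}),  u = L² − r² sin²θ = 0.0115543 m².
Substituting r = 0.0416 m, L = 0.1123 m, θ = 128.6°: d²x/dθ² = +0.028947 m.
a = ω²·d²x/dθ² = (8.58)²·(+0.028947) = +2.131 m/s²;  |a| = 2.131 m/s².

2.13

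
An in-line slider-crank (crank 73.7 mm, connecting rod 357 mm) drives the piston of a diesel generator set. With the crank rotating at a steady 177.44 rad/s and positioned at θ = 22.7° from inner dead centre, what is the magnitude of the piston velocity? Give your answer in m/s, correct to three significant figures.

ω = 177.4 rad/s
For an in-line slider-crank, x = r cosθ + √(L² − r² sin²θ), so v = −rω sinθ·[1 + r cosθ/√(L² − r² sin²θ)].
With r = 0.0737 m, L = 0.357 m, θ = 22.7°: √(L² − r² sin²θ) = 0.35587 m.
v = −0.0737·177.4·0.38591·[1 + 0.0737·0.92254/0.35587] = -6.0108 m/s.
|v| = 6.0108 m/s.

6.01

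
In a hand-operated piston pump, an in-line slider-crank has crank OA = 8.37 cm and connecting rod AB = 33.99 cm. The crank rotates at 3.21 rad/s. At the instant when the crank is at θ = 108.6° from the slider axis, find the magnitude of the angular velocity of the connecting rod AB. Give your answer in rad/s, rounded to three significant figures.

0.259

ω = 3.21 rad/s
The rod makes angle φ with the slider axis where L sinφ = r sinθ; differentiating, L cosφ·φ̇ = r ω cosθ.
L cosφ = √(L² − r² sin²θ) = 0.33051 m.
|ω_rod| = r ω |cosθ| / √(L² − r² sin²θ) = 0.0837·3.21·0.31896/0.33051 = 0.25928 rad/s.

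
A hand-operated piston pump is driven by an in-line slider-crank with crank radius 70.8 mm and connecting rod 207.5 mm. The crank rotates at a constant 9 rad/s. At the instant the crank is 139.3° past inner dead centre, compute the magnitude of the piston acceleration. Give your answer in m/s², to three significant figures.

ω = 9 rad/s
x(θ) = r cosθ + √(L² − r² sin²θ); with ω constant, a = ω²·d²x/dθ².
d²x/dθ² = −r cosθ − r²(cos2θ)/√u − r⁴ sin²2θ/(4u^{3/2}),  u = L² − r² sin²θ = 0.0409247 m².
Substituting r = 0.0708 m, L = 0.2075 m, θ = 139.3°: d²x/dθ² = +0.049229 m.
a = ω²·d²x/dθ² = (9)²·(+0.049229) = +3.9875 m/s²;  |a| = 3.9875 m/s².

3.99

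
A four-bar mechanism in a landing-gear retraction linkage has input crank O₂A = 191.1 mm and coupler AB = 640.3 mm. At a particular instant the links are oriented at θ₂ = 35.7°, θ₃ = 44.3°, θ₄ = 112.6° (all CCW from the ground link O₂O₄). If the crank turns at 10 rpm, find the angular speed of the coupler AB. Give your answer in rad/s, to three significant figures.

0.328

ω₂ = 1.047 rad/s (from 10 rpm).
Differentiating the loop-closure r₂e^{iθ₂}+r₃e^{iθ₃}=r₁+r₄e^{iθ₄} gives r₂ω₂e^{iθ₂}+r₃ω₃e^{iθ₃}=r₄ω₄e^{iθ₄}.
Eliminating the other unknown: ω₃ = r₂ω₂ sin(θ₄−θ₂) / [r₃ sin(θ₃−θ₄)].
Numerator sine = +0.97398; denominator sine = -0.92913.
Result = 0.1911·1.047·(+0.97398) / (0.6403·(-0.92913)) = -0.32762 rad/s; magnitude 0.32762 rad/s.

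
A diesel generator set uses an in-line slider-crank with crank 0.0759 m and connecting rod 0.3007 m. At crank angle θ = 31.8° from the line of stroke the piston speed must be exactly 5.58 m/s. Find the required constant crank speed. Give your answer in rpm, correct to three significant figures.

1100

For an in-line slider-crank, |v_piston| = rω|sinθ|·[1 + r cosθ/√(L² − r² sin²θ)].
With r = 0.0759 m, L = 0.3007 m, θ = 31.8°: the bracketed kinematic factor |dx/dθ| = 0.048653 m.
ω = v/|dx/dθ| = 5.58/0.048653 = 114.69 rad/s.
N = 60ω/(2π) = 1095.2 rpm.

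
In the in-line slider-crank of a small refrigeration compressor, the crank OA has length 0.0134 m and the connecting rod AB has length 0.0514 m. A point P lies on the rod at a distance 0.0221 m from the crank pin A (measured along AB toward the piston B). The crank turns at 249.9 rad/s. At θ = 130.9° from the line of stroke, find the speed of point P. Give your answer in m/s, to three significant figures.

ω = 249.9 rad/s.  Crank-pin speed |V_A| = rω = 3.3487 m/s, perpendicular to OA.
Rod angle: sinφ = −(r/L) sinθ ⇒ φ = -11.365°; ω_rod = −rω cosθ/√(L²−r²sin²θ) = +43.509 rad/s.
V_P = V_A + ω_rod × AP, with AP = 0.0221 m along the rod.
Components: V_Px = −rω sinθ − a·ω_rod·sinφ = -2.3416 m/s;  V_Py = rω cosθ + a·ω_rod·cosφ = -1.2498 m/s.
|V_P| = √(V_Px² + V_Py²) = 2.6543 m/s.

2.65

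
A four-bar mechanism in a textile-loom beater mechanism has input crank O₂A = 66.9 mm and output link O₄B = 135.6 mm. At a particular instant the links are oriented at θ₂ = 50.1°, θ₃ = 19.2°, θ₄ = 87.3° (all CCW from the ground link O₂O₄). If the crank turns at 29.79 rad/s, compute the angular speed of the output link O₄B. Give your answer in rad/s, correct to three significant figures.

ω₂ = 29.79 rad/s
Differentiating the loop-closure r₂e^{iθ₂}+r₃e^{iθ₃}=r₁+r₄e^{iθ₄} gives r₂ω₂e^{iθ₂}+r₃ω₃e^{iθ₃}=r₄ω₄e^{iθ₄}.
Eliminating the other unknown: ω₄ = r₂ω₂ sin(θ₂−θ₃) / [r₄ sin(θ₄−θ₃)].
Numerator sine = +0.51354; denominator sine = +0.92784.
Result = 0.0669·29.79·(+0.51354) / (0.1356·(+0.92784)) = +8.1347 rad/s; magnitude 8.1347 rad/s.

8.13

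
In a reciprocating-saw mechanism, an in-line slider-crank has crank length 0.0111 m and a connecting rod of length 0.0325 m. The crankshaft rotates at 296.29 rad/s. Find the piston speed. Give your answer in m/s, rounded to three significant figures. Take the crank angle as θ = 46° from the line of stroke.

2.94

ω = 296.3 rad/s
For an in-line slider-crank, x = r cosθ + √(L² − r² sin²θ), so v = −rω sinθ·[1 + r cosθ/√(L² − r² sin²θ)].
With r = 0.0111 m, L = 0.0325 m, θ = 46°: √(L² − r² sin²θ) = 0.031504 m.
v = −0.0111·296.3·0.71934·[1 + 0.0111·0.69466/0.031504] = -2.9448 m/s.
|v| = 2.9448 m/s.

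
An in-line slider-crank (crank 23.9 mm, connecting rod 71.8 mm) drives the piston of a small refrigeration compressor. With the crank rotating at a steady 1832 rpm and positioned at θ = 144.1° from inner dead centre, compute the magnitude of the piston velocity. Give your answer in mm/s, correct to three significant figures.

1950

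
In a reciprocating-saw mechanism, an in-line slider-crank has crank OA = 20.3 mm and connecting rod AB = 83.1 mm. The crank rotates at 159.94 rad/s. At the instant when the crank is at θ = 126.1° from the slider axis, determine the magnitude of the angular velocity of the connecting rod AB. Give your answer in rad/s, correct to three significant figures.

ω = 159.9 rad/s
The rod makes angle φ with the slider axis where L sinφ = r sinθ; differentiating, L cosφ·φ̇ = r ω cosθ.
L cosφ = √(L² − r² sin²θ) = 0.081465 m.
|ω_rod| = r ω |cosθ| / √(L² − r² sin²θ) = 0.0203·159.9·0.58920/0.081465 = 23.482 rad/s.

23.5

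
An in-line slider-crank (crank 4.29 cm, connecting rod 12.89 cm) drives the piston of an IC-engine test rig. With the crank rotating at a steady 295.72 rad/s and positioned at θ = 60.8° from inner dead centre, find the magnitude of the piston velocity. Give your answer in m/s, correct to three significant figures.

13.0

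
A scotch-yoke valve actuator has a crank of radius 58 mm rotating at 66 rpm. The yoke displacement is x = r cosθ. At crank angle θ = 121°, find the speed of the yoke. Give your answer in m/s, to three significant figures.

ω = 6.912 rad/s (from 66 rpm).
x = r cosθ ⇒ ẋ = −rω sinθ.
|v| = rω|sinθ| = 0.058·6.912·|sin 121°| = 0.34361 m/s.

0.344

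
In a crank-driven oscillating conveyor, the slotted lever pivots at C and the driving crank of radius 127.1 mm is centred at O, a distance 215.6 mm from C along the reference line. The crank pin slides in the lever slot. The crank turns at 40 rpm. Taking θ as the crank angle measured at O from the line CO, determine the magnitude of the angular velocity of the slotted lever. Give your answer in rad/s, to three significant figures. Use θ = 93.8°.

1.02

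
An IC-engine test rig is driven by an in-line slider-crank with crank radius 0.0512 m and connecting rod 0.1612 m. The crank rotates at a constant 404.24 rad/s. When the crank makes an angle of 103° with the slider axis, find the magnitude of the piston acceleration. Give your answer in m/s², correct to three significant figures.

4380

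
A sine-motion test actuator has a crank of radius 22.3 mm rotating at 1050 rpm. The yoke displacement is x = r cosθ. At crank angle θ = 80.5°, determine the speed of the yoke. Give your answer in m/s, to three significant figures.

2.42

ω = 110 rad/s (from 1050 rpm).
x = r cosθ ⇒ ẋ = −rω sinθ.
|v| = rω|sinθ| = 0.0223·110·|sin 80.5°| = 2.4184 m/s.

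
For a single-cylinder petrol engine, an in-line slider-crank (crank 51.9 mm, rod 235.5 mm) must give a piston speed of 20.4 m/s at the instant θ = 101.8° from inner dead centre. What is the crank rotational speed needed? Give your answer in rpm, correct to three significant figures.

For an in-line slider-crank, |v_piston| = rω|sinθ|·[1 + r cosθ/√(L² − r² sin²θ)].
With r = 0.0519 m, L = 0.2355 m, θ = 101.8°: the bracketed kinematic factor |dx/dθ| = 0.048458 m.
ω = v/|dx/dθ| = 20.4/0.048458 = 420.98 rad/s.
N = 60ω/(2π) = 4020.1 rpm.

4020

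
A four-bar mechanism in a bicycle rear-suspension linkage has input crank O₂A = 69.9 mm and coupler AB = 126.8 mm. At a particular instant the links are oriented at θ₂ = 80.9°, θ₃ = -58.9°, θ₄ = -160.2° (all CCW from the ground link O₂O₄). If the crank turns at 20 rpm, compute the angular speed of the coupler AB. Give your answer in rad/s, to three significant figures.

ω₂ = 2.094 rad/s (from 20 rpm).
Differentiating the loop-closure r₂e^{iθ₂}+r₃e^{iθ₃}=r₁+r₄e^{iθ₄} gives r₂ω₂e^{iθ₂}+r₃ω₃e^{iθ₃}=r₄ω₄e^{iθ₄}.
Eliminating the other unknown: ω₃ = r₂ω₂ sin(θ₄−θ₂) / [r₃ sin(θ₃−θ₄)].
Numerator sine = +0.87546; denominator sine = +0.98061.
Result = 0.0699·2.094·(+0.87546) / (0.1268·(+0.98061)) = +1.0308 rad/s; magnitude 1.0308 rad/s.

1.03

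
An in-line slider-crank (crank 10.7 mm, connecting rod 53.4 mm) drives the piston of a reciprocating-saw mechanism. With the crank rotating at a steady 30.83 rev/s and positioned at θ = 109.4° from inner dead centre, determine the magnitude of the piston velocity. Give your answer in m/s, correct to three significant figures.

1.82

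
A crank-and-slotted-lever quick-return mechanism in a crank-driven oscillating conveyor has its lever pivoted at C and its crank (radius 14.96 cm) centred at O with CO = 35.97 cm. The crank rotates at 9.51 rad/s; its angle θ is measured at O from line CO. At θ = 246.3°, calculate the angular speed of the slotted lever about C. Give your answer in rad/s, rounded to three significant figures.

0.0658

ω = 9.51 rad/s
Crank pin A relative to C: A = (d + r cosθ, r sinθ); lever angle φ = atan2(r sinθ, d + r cosθ).
Differentiating tanφ: φ̇ = rω(d cosθ + r)/(d² + r² + 2dr cosθ).
d² + r² + 2dr cosθ = |CA|² = 0.108506 m²;  d cosθ + r = +0.0050194 m.
|ω_lever| = |0.1496·9.51·+0.0050194| / 0.108506 = 0.065813 rad/s.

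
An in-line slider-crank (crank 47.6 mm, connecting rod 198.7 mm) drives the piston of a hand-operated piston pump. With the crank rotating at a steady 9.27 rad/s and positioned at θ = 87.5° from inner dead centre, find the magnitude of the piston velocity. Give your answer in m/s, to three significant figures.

ω = 9.27 rad/s
For an in-line slider-crank, x = r cosθ + √(L² − r² sin²θ), so v = −rω sinθ·[1 + r cosθ/√(L² − r² sin²θ)].
With r = 0.0476 m, L = 0.1987 m, θ = 87.5°: √(L² − r² sin²θ) = 0.19293 m.
v = −0.0476·9.27·0.99905·[1 + 0.0476·0.04362/0.19293] = -0.44558 m/s.
|v| = 0.44558 m/s.

0.446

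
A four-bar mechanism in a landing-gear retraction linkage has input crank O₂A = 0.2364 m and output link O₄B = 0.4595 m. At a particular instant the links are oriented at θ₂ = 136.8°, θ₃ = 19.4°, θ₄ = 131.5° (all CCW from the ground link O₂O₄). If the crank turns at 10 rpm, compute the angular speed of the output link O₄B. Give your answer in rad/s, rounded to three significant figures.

0.516

ω₂ = 1.047 rad/s (from 10 rpm).
Differentiating the loop-closure r₂e^{iθ₂}+r₃e^{iθ₃}=r₁+r₄e^{iθ₄} gives r₂ω₂e^{iθ₂}+r₃ω₃e^{iθ₃}=r₄ω₄e^{iθ₄}.
Eliminating the other unknown: ω₄ = r₂ω₂ sin(θ₂−θ₃) / [r₄ sin(θ₄−θ₃)].
Numerator sine = +0.88782; denominator sine = +0.92653.
Result = 0.2364·1.047·(+0.88782) / (0.4595·(+0.92653)) = +0.51624 rad/s; magnitude 0.51624 rad/s.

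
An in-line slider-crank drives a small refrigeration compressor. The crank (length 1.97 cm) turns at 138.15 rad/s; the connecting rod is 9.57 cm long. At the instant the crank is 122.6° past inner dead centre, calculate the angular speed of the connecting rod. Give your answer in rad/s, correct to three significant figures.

15.6

ω = 138.2 rad/s
The rod makes angle φ with the slider axis where L sinφ = r sinθ; differentiating, L cosφ·φ̇ = r ω cosθ.
L cosφ = √(L² − r² sin²θ) = 0.09425 m.
|ω_rod| = r ω |cosθ| / √(L² − r² sin²θ) = 0.0197·138.2·0.53877/0.09425 = 15.558 rad/s.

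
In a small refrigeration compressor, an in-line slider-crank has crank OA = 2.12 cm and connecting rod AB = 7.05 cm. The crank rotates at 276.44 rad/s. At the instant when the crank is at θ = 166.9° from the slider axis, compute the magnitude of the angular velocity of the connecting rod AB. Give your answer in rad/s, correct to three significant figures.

81.2

ω = 276.4 rad/s
The rod makes angle φ with the slider axis where L sinφ = r sinθ; differentiating, L cosφ·φ̇ = r ω cosθ.
L cosφ = √(L² − r² sin²θ) = 0.070336 m.
|ω_rod| = r ω |cosθ| / √(L² − r² sin²θ) = 0.0212·276.4·0.97398/0.070336 = 81.153 rad/s.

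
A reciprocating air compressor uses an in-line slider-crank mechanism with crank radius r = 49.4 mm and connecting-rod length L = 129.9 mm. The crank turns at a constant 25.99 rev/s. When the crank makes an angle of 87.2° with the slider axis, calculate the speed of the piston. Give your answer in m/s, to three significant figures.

ω = 2π·26 = 163.3 rad/s
For an in-line slider-crank, x = r cosθ + √(L² − r² sin²θ), so v = −rω sinθ·[1 + r cosθ/√(L² − r² sin²θ)].
With r = 0.0494 m, L = 0.1299 m, θ = 87.2°: √(L² − r² sin²θ) = 0.12016 m.
v = −0.0494·163.3·0.99881·[1 + 0.0494·0.04885/0.12016] = -8.2192 m/s.
|v| = 8.2192 m/s.

8.22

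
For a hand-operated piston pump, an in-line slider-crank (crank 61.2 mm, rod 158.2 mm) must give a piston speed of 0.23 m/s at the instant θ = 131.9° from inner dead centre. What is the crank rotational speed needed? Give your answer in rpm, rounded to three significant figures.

For an in-line slider-crank, |v_piston| = rω|sinθ|·[1 + r cosθ/√(L² − r² sin²θ)].
With r = 0.0612 m, L = 0.1582 m, θ = 131.9°: the bracketed kinematic factor |dx/dθ| = 0.033263 m.
ω = v/|dx/dθ| = 0.23/0.033263 = 6.9146 rad/s.
N = 60ω/(2π) = 66.029 rpm.

66.0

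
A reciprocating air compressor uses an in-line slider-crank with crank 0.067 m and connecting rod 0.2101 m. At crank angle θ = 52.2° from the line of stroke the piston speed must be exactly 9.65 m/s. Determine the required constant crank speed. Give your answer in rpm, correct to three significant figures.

For an in-line slider-crank, |v_piston| = rω|sinθ|·[1 + r cosθ/√(L² − r² sin²θ)].
With r = 0.067 m, L = 0.2101 m, θ = 52.2°: the bracketed kinematic factor |dx/dθ| = 0.063633 m.
ω = v/|dx/dθ| = 9.65/0.063633 = 151.65 rad/s.
N = 60ω/(2π) = 1448.2 rpm.

1450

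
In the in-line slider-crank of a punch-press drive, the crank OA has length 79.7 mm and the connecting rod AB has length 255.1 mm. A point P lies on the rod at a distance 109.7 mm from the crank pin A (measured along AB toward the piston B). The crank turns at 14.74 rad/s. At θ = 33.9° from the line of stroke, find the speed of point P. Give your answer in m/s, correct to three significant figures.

0.917

ω = 14.74 rad/s.  Crank-pin speed |V_A| = rω = 1.1748 m/s, perpendicular to OA.
Rod angle: sinφ = −(r/L) sinθ ⇒ φ = -10.035°; ω_rod = −rω cosθ/√(L²−r²sin²θ) = -3.8817 rad/s.
V_P = V_A + ω_rod × AP, with AP = 0.1097 m along the rod.
Components: V_Px = −rω sinθ − a·ω_rod·sinφ = -0.72943 m/s;  V_Py = rω cosθ + a·ω_rod·cosφ = +0.55577 m/s.
|V_P| = √(V_Px² + V_Py²) = 0.91703 m/s.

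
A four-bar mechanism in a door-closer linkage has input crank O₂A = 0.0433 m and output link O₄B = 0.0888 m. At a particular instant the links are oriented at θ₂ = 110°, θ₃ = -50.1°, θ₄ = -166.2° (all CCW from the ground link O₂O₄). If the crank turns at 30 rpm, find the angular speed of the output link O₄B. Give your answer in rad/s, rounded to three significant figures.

ω₂ = 3.142 rad/s (from 30 rpm).
Differentiating the loop-closure r₂e^{iθ₂}+r₃e^{iθ₃}=r₁+r₄e^{iθ₄} gives r₂ω₂e^{iθ₂}+r₃ω₃e^{iθ₃}=r₄ω₄e^{iθ₄}.
Eliminating the other unknown: ω₄ = r₂ω₂ sin(θ₂−θ₃) / [r₄ sin(θ₄−θ₃)].
Numerator sine = +0.34038; denominator sine = -0.89803.
Result = 0.0433·3.142·(+0.34038) / (0.0888·(-0.89803)) = -0.58063 rad/s; magnitude 0.58063 rad/s.

0.581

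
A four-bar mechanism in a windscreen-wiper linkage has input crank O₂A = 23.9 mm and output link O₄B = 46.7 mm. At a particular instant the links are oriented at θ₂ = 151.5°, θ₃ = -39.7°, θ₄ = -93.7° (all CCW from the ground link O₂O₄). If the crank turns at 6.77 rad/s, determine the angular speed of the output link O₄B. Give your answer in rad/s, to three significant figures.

ω₂ = 6.77 rad/s
Differentiating the loop-closure r₂e^{iθ₂}+r₃e^{iθ₃}=r₁+r₄e^{iθ₄} gives r₂ω₂e^{iθ₂}+r₃ω₃e^{iθ₃}=r₄ω₄e^{iθ₄}.
Eliminating the other unknown: ω₄ = r₂ω₂ sin(θ₂−θ₃) / [r₄ sin(θ₄−θ₃)].
Numerator sine = -0.19423; denominator sine = -0.80902.
Result = 0.0239·6.77·(-0.19423) / (0.0467·(-0.80902)) = +0.83184 rad/s; magnitude 0.83184 rad/s.

0.832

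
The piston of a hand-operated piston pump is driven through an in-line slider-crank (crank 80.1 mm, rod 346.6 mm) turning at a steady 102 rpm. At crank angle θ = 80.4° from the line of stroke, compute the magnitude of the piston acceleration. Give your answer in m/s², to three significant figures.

ω = 2π·102/60 = 10.68 rad/s
x(θ) = r cosθ + √(L² − r² sin²θ); with ω constant, a = ω²·d²x/dθ².
d²x/dθ² = −r cosθ − r²(cos2θ)/√u − r⁴ sin²2θ/(4u^{3/2}),  u = L² − r² sin²θ = 0.113894 m².
Substituting r = 0.0801 m, L = 0.3466 m, θ = 80.4°: d²x/dθ² = +0.0045668 m.
a = ω²·d²x/dθ² = (10.68)²·(+0.0045668) = +0.52104 m/s²;  |a| = 0.52104 m/s².

0.521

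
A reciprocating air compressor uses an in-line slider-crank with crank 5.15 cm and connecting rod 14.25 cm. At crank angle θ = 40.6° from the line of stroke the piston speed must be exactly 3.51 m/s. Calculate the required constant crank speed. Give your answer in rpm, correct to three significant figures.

For an in-line slider-crank, |v_piston| = rω|sinθ|·[1 + r cosθ/√(L² − r² sin²θ)].
With r = 0.0515 m, L = 0.1425 m, θ = 40.6°: the bracketed kinematic factor |dx/dθ| = 0.042977 m.
ω = v/|dx/dθ| = 3.51/0.042977 = 81.672 rad/s.
N = 60ω/(2π) = 779.91 rpm.

780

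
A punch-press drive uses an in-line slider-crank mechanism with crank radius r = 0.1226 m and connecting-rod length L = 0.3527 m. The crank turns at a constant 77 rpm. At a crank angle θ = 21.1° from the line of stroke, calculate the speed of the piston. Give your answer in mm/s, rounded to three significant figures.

472

ω = 2π·77/60 = 8.063 rad/s
For an in-line slider-crank, x = r cosθ + √(L² − r² sin²θ), so v = −rω sinθ·[1 + r cosθ/√(L² − r² sin²θ)].
With r = 0.1226 m, L = 0.3527 m, θ = 21.1°: √(L² − r² sin²θ) = 0.34993 m.
v = −0.1226·8.063·0.36000·[1 + 0.1226·0.93295/0.34993] = -0.47221 m/s.
|v| = 0.47221 m/s = 472.21 mm/s.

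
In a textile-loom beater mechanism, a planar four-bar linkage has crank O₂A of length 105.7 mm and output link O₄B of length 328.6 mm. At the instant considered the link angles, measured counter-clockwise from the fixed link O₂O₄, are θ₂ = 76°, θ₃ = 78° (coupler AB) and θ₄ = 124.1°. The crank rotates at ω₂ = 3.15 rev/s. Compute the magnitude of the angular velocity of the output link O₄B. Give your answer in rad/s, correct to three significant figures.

ω₂ = 19.79 rad/s (from 3.15 rev/s).
Differentiating the loop-closure r₂e^{iθ₂}+r₃e^{iθ₃}=r₁+r₄e^{iθ₄} gives r₂ω₂e^{iθ₂}+r₃ω₃e^{iθ₃}=r₄ω₄e^{iθ₄}.
Eliminating the other unknown: ω₄ = r₂ω₂ sin(θ₂−θ₃) / [r₄ sin(θ₄−θ₃)].
Numerator sine = -0.03490; denominator sine = +0.72055.
Result = 0.1057·19.79·(-0.03490) / (0.3286·(+0.72055)) = -0.30836 rad/s; magnitude 0.30836 rad/s.

0.308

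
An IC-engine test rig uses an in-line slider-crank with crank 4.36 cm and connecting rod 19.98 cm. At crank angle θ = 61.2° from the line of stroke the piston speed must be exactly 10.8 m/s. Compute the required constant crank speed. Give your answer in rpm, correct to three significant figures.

For an in-line slider-crank, |v_piston| = rω|sinθ|·[1 + r cosθ/√(L² − r² sin²θ)].
With r = 0.0436 m, L = 0.1998 m, θ = 61.2°: the bracketed kinematic factor |dx/dθ| = 0.042299 m.
ω = v/|dx/dθ| = 10.8/0.042299 = 255.32 rad/s.
N = 60ω/(2π) = 2438.2 rpm.

2440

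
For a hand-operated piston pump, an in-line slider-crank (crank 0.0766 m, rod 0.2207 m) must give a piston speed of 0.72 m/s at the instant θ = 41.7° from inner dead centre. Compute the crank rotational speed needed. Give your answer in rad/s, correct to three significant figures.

For an in-line slider-crank, |v_piston| = rω|sinθ|·[1 + r cosθ/√(L² − r² sin²θ)].
With r = 0.0766 m, L = 0.2207 m, θ = 41.7°: the bracketed kinematic factor |dx/dθ| = 0.064528 m.
ω = v/|dx/dθ| = 0.72/0.064528 = 11.158 rad/s.

11.2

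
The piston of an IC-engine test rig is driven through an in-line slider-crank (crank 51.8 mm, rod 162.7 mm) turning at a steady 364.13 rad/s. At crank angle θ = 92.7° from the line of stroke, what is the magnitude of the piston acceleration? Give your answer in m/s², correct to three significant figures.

2620

ω = 364.1 rad/s
x(θ) = r cosθ + √(L² − r² sin²θ); with ω constant, a = ω²·d²x/dθ².
d²x/dθ² = −r cosθ − r²(cos2θ)/√u − r⁴ sin²2θ/(4u^{3/2}),  u = L² − r² sin²θ = 0.023794 m².
Substituting r = 0.0518 m, L = 0.1627 m, θ = 92.7°: d²x/dθ² = +0.019754 m.
a = ω²·d²x/dθ² = (364.1)²·(+0.019754) = +2619.1 m/s²;  |a| = 2619.1 m/s².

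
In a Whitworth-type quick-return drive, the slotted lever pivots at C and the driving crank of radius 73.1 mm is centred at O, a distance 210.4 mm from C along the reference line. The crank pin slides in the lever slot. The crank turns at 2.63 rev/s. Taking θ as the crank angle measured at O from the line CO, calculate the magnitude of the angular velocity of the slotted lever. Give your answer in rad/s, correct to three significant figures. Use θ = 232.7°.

ω = 16.52 rad/s (from 2.63 rev/s).
Crank pin A relative to C: A = (d + r cosθ, r sinθ); lever angle φ = atan2(r sinθ, d + r cosθ).
Differentiating tanφ: φ̇ = rω(d cosθ + r)/(d² + r² + 2dr cosθ).
d² + r² + 2dr cosθ = |CA|² = 0.0309713 m²;  d cosθ + r = -0.0544 m.
|ω_lever| = |0.0731·16.52·-0.0544| / 0.0309713 = 2.1217 rad/s.

2.12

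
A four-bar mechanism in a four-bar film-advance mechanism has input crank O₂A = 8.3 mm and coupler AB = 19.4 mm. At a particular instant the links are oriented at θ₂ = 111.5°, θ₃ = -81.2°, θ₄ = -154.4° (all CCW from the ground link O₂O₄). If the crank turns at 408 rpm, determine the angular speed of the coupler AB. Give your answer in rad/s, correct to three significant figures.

ω₂ = 42.73 rad/s (from 408 rpm).
Differentiating the loop-closure r₂e^{iθ₂}+r₃e^{iθ₃}=r₁+r₄e^{iθ₄} gives r₂ω₂e^{iθ₂}+r₃ω₃e^{iθ₃}=r₄ω₄e^{iθ₄}.
Eliminating the other unknown: ω₃ = r₂ω₂ sin(θ₄−θ₂) / [r₃ sin(θ₃−θ₄)].
Numerator sine = +0.99744; denominator sine = +0.95732.
Result = 0.0083·42.73·(+0.99744) / (0.0194·(+0.95732)) = +19.046 rad/s; magnitude 19.046 rad/s.

19.0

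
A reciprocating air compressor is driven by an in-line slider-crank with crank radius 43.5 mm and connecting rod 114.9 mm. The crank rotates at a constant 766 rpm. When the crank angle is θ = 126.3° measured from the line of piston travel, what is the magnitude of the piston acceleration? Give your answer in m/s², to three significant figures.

ω = 2π·766/60 = 80.22 rad/s
x(θ) = r cosθ + √(L² − r² sin²θ); with ω constant, a = ω²·d²x/dθ².
d²x/dθ² = −r cosθ − r²(cos2θ)/√u − r⁴ sin²2θ/(4u^{3/2}),  u = L² − r² sin²θ = 0.011973 m².
Substituting r = 0.0435 m, L = 0.1149 m, θ = 126.3°: d²x/dθ² = +0.030302 m.
a = ω²·d²x/dθ² = (80.22)²·(+0.030302) = +194.98 m/s²;  |a| = 194.98 m/s².

195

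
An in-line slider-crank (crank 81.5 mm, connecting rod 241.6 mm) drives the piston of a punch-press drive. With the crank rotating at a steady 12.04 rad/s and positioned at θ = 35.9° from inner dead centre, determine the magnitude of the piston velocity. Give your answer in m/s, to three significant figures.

ω = 12.04 rad/s
For an in-line slider-crank, x = r cosθ + √(L² − r² sin²θ), so v = −rω sinθ·[1 + r cosθ/√(L² − r² sin²θ)].
With r = 0.0815 m, L = 0.2416 m, θ = 35.9°: √(L² − r² sin²θ) = 0.23683 m.
v = −0.0815·12.04·0.58637·[1 + 0.0815·0.81004/0.23683] = -0.73578 m/s.
|v| = 0.73578 m/s.

0.736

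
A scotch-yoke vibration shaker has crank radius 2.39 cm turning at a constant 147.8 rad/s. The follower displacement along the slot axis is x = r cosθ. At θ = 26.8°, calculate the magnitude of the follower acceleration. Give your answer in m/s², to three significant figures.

ω = 147.8 rad/s
x = r cosθ ⇒ ẍ = −rω² cosθ (ω constant).
|a| = rω²|cosθ| = 0.0239·(147.8)²·|cos 26.8°| = 466.01 m/s².

466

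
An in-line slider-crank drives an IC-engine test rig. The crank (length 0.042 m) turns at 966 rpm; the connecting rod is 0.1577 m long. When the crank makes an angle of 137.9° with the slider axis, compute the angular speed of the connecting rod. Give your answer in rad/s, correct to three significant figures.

ω = 101.2 rad/s (converted from 966 rpm).
The rod makes angle φ with the slider axis where L sinφ = r sinθ; differentiating, L cosφ·φ̇ = r ω cosθ.
L cosφ = √(L² − r² sin²θ) = 0.15517 m.
|ω_rod| = r ω |cosθ| / √(L² − r² sin²θ) = 0.042·101.2·0.74198/0.15517 = 20.316 rad/s.

20.3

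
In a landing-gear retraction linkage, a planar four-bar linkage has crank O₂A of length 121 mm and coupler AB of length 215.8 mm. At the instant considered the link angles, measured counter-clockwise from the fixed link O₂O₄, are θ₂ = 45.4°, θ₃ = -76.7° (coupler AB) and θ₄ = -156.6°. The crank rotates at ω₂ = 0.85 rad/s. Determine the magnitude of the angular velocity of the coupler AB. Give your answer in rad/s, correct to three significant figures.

0.181

ω₂ = 0.85 rad/s
Differentiating the loop-closure r₂e^{iθ₂}+r₃e^{iθ₃}=r₁+r₄e^{iθ₄} gives r₂ω₂e^{iθ₂}+r₃ω₃e^{iθ₃}=r₄ω₄e^{iθ₄}.
Eliminating the other unknown: ω₃ = r₂ω₂ sin(θ₄−θ₂) / [r₃ sin(θ₃−θ₄)].
Numerator sine = +0.37461; denominator sine = +0.98450.
Result = 0.121·0.85·(+0.37461) / (0.2158·(+0.98450)) = +0.18135 rad/s; magnitude 0.18135 rad/s.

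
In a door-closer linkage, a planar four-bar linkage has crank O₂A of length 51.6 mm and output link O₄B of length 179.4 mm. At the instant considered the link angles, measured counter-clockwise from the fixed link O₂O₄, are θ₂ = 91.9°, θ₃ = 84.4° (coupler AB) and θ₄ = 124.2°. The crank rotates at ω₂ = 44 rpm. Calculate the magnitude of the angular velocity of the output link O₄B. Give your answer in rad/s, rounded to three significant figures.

0.270

ω₂ = 4.608 rad/s (from 44 rpm).
Differentiating the loop-closure r₂e^{iθ₂}+r₃e^{iθ₃}=r₁+r₄e^{iθ₄} gives r₂ω₂e^{iθ₂}+r₃ω₃e^{iθ₃}=r₄ω₄e^{iθ₄}.
Eliminating the other unknown: ω₄ = r₂ω₂ sin(θ₂−θ₃) / [r₄ sin(θ₄−θ₃)].
Numerator sine = +0.13053; denominator sine = +0.64011.
Result = 0.0516·4.608·(+0.13053) / (0.1794·(+0.64011)) = +0.27024 rad/s; magnitude 0.27024 rad/s.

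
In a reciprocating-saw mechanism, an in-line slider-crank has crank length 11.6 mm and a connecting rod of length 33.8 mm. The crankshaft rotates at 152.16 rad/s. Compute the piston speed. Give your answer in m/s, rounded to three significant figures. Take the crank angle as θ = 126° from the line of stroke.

1.13

ω = 152.2 rad/s
For an in-line slider-crank, x = r cosθ + √(L² − r² sin²θ), so v = −rω sinθ·[1 + r cosθ/√(L² − r² sin²θ)].
With r = 0.0116 m, L = 0.0338 m, θ = 126°: √(L² − r² sin²θ) = 0.032471 m.
v = −0.0116·152.2·0.80902·[1 + 0.0116·-0.58779/0.032471] = -1.1281 m/s.
|v| = 1.1281 m/s.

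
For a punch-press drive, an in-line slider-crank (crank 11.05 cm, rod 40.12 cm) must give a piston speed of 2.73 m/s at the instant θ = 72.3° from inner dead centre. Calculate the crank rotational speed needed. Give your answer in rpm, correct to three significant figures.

228

For an in-line slider-crank, |v_piston| = rω|sinθ|·[1 + r cosθ/√(L² − r² sin²θ)].
With r = 0.1105 m, L = 0.4012 m, θ = 72.3°: the bracketed kinematic factor |dx/dθ| = 0.1144 m.
ω = v/|dx/dθ| = 2.73/0.1144 = 23.863 rad/s.
N = 60ω/(2π) = 227.87 rpm.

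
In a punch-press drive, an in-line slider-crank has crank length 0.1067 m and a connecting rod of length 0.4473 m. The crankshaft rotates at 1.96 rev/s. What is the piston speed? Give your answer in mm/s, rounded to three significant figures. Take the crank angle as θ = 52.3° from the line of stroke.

1190

ω = 2π·1.96 = 12.32 rad/s
For an in-line slider-crank, x = r cosθ + √(L² − r² sin²θ), so v = −rω sinθ·[1 + r cosθ/√(L² − r² sin²θ)].
With r = 0.1067 m, L = 0.4473 m, θ = 52.3°: √(L² − r² sin²θ) = 0.43926 m.
v = −0.1067·12.32·0.79122·[1 + 0.1067·0.61153/0.43926] = -1.1941 m/s.
|v| = 1.1941 m/s = 1194.1 mm/s.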